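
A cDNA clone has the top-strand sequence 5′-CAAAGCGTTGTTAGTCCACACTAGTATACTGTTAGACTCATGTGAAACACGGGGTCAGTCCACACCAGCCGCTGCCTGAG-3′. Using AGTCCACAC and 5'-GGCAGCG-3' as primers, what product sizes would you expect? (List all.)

The forward primer AGTCCACAC matches the top strand at positions 13–21, 57–65.
The reverse primer's reverse complement is CGCTGCC, matching at positions 70–76.
Each forward site pairs with the reverse site to give a product ending at position 76: sizes 64, 20 bp.

64 bp, 20 bp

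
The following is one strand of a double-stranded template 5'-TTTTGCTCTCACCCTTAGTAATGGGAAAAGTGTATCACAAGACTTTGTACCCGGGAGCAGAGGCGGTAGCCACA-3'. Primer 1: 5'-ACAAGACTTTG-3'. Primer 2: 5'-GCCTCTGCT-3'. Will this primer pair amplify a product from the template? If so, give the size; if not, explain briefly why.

Primer 1 (ACAAGACTTTG) matches the top strand at positions 37–47; it acts as a forward primer.
Primer 2's reverse complement is AGCAGAGGC, matching the top strand at positions 56–64; it acts as a reverse primer.
The 3' ends face each other across positions 37–64, giving a 28 bp product.

Yes — a 28 bp product.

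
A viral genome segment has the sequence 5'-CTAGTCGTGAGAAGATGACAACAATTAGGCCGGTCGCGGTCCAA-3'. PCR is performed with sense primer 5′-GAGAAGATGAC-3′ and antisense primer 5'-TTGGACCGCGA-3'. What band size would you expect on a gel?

36 bp

Scanning the template, GAGAAGATGAC occurs at positions 9–19; this primer anneals to the bottom strand there with its 3' end pointing downstream.
Reverse complement of the reverse primer: TCGCGGTCCAA. This occurs on the top strand at positions 34–44.
The product runs from position 9 to position 44, so its length is 44 − 9 + 1 = 36 bp.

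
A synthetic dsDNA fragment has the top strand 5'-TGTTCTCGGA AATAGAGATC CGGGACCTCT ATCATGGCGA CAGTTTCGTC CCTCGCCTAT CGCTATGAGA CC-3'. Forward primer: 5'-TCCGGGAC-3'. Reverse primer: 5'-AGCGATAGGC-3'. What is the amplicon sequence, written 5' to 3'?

The forward primer matches the template at positions 19–26.
Reverse complement of the reverse primer: GCCTATCGCT. This occurs on the top strand at positions 55–64.
The product is the template from position 19 through 64 (46 bp).

5'-TCCGGGACCTCTATCATGGCGACAGTTTCGTCCCTCGCCTATCGCT-3'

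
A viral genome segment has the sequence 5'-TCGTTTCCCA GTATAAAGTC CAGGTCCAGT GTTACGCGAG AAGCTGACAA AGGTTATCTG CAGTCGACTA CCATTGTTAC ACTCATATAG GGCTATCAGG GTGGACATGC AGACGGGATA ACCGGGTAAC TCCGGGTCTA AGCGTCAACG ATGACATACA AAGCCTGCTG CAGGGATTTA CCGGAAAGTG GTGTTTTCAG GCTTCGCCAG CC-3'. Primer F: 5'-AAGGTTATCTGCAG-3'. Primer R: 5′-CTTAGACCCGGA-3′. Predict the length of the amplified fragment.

Scanning the template, AAGGTTATCTGCAG occurs at positions 50–63; this primer anneals to the bottom strand there with its 3' end pointing downstream.
The reverse primer's reverse complement is TCCGGGTCTAAG, which matches the template at positions 131–142.
Amplicon spans positions 50–142: 93 bp.

93 bp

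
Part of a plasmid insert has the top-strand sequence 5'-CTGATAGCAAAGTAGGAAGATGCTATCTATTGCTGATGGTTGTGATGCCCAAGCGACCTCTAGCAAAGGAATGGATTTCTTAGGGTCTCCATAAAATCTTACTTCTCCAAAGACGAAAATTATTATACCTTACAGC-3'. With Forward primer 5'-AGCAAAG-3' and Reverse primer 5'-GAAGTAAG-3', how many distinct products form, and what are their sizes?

The forward primer AGCAAAG matches the top strand at positions 6–12, 62–68.
The reverse primer's reverse complement is CTTACTTC, matching at positions 98–105.
Each forward site pairs with the reverse site to give a product ending at position 105: sizes 100, 44 bp.

Two products: 100 bp, 44 bp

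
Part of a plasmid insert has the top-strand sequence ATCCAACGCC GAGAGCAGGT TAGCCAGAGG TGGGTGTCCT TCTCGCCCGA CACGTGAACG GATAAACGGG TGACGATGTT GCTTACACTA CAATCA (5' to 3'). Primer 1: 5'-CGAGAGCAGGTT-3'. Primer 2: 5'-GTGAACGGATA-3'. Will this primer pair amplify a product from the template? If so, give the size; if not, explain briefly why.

No product — both primers anneal to the same strand and extend in the same direction.

Primer 1 (CGAGAGCAGGTT) matches the top strand at positions 10–21 (3' end points downstream).
Primer 2 (GTGAACGGATA) also matches the top strand directly, at positions 54–64 — its reverse complement TATCCGTTCAC is not present.
Both primers anneal to the bottom strand with 3' ends pointing the same way, so neither can prime synthesis back toward the other.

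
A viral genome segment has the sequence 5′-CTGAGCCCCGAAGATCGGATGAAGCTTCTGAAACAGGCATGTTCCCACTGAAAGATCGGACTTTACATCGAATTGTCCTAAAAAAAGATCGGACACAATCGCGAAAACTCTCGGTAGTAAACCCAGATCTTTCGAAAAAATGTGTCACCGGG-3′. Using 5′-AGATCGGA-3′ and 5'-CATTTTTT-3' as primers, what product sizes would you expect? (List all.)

The forward primer AGATCGGA matches the top strand at positions 12–19, 53–60, 86–93.
The reverse primer's reverse complement is AAAAAATG, matching at positions 135–142.
Each forward site pairs with the reverse site to give a product ending at position 142: sizes 131, 90, 57 bp.

131 bp, 90 bp, 57 bp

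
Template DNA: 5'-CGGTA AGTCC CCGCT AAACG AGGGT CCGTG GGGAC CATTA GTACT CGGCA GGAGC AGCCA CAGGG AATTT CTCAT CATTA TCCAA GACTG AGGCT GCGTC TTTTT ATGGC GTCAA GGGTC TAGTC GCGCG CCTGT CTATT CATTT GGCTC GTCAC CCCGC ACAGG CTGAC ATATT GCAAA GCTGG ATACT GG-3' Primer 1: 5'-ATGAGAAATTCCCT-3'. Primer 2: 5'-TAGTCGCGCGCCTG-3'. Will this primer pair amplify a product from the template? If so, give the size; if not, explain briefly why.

No product — the primers' 3' ends point away from each other.

Primer 1 (ATGAGAAATTCCCT) has reverse complement AGGGAATTTCTCAT, which matches the top strand at positions 62–75; primer 1 anneals to the top strand there with its 3' end pointing upstream toward position 62.
Primer 2 (TAGTCGCGCGCCTG) matches the top strand directly at positions 121–134; it anneals to the bottom strand with its 3' end pointing downstream toward position 134.
The 3' ends diverge (primer 1 extends toward position 1, primer 2 toward position 192), so the primers never converge on a shared product.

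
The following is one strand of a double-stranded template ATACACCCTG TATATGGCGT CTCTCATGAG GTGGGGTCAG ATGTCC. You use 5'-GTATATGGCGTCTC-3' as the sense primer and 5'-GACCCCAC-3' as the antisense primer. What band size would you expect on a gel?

The forward primer matches the template at positions 10–23.
Taking the reverse complement of GACCCCAC gives GTGGGGTC, found at positions 31–38 on the template; the primer anneals here to the top strand with its 3' end pointing upstream.
The product runs from position 10 to position 38, so its length is 38 − 10 + 1 = 29 bp.

29 bp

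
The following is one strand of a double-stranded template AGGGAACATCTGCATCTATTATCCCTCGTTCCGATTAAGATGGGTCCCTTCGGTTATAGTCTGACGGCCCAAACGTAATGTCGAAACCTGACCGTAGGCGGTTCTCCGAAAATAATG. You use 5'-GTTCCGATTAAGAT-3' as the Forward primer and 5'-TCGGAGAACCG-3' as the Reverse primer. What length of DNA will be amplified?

82 bp

Forward primer GTTCCGATTAAGAT is found on the top strand at positions 28–41.
Reverse complement of the reverse primer: CGGTTCTCCGA. This occurs on the top strand at positions 99–109.
Product length = (reverse-primer end) − (forward-primer start) + 1 = 109 − 28 + 1 = 82 bp.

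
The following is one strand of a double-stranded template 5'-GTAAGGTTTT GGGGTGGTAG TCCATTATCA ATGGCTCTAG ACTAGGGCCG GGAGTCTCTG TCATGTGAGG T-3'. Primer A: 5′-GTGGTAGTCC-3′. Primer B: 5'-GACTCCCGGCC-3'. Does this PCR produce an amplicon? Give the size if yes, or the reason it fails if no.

Yes — a 43 bp product.

Primer A (GTGGTAGTCC) matches the top strand at positions 14–23; it acts as a forward primer.
Primer B's reverse complement is GGCCGGGAGTC, matching the top strand at positions 46–56; it acts as a reverse primer.
The 3' ends face each other across positions 14–56, giving a 43 bp product.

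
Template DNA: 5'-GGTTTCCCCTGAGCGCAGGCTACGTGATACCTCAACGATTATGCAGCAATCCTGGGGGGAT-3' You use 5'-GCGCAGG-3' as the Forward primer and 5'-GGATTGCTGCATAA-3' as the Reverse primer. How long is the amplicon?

Scanning the template, GCGCAGG occurs at positions 13–19; this primer anneals to the bottom strand there with its 3' end pointing downstream.
The reverse primer's reverse complement is TTATGCAGCAATCC, which matches the template at positions 39–52.
Product length = (reverse-primer end) − (forward-primer start) + 1 = 52 − 13 + 1 = 40 bp.

40 bp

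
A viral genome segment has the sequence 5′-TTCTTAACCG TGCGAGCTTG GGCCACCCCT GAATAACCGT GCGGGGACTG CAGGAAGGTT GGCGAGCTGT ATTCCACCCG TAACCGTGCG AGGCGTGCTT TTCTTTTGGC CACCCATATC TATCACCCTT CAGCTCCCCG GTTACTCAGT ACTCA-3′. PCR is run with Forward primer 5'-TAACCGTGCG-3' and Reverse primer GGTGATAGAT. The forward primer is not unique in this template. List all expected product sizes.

123 bp, 94 bp, 47 bp

The forward primer TAACCGTGCG matches the top strand at positions 5–14, 34–43, 81–90.
The reverse primer's reverse complement is ATCTATCACC, matching at positions 118–127.
Each forward site pairs with the reverse site to give a product ending at position 127: sizes 123, 94, 47 bp.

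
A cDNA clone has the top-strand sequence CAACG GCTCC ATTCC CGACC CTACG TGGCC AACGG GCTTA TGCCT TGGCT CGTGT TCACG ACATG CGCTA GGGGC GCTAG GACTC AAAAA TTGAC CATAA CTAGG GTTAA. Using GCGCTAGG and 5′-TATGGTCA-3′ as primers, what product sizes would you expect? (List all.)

The forward primer GCGCTAGG matches the top strand at positions 65–72, 74–81.
The reverse primer's reverse complement is TGACCATA, matching at positions 92–99.
Each forward site pairs with the reverse site to give a product ending at position 99: sizes 35, 26 bp.

35 bp, 26 bp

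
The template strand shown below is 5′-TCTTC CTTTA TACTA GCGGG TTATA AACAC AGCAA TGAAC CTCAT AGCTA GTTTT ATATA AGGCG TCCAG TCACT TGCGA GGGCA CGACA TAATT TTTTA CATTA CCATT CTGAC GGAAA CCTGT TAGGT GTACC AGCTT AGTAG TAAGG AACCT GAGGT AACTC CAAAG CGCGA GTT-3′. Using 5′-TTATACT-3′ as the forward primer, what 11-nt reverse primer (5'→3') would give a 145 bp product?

5'-TTCCTTACTAC-3'

The forward primer binds at positions 8–14, so a 145 bp product ends at position 8 + 145 − 1 = 152.
The reverse primer anneals to the top strand over positions 142–152, i.e. to GTAGTAAGGAA.
Its sequence written 5'→3' is the reverse complement: TTCCTTACTAC.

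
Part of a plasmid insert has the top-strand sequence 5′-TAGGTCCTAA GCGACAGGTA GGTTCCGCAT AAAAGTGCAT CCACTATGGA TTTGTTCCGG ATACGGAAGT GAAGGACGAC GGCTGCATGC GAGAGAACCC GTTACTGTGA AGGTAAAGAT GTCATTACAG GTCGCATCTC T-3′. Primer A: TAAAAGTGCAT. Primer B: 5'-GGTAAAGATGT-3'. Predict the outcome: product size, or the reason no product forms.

No product — both primers anneal to the same strand and extend in the same direction.

Primer A (TAAAAGTGCAT) matches the top strand at positions 30–40 (3' end points downstream).
Primer B (GGTAAAGATGT) also matches the top strand directly, at positions 112–122 — its reverse complement ACATCTTTACC is not present.
Both primers anneal to the bottom strand with 3' ends pointing the same way, so neither can prime synthesis back toward the other.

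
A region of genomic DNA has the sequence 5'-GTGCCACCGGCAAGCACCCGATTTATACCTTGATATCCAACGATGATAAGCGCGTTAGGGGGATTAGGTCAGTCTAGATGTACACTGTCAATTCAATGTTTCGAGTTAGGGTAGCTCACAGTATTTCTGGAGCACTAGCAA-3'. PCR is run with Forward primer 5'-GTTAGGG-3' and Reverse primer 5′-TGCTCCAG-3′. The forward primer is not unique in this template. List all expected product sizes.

81 bp, 30 bp

The forward primer GTTAGGG matches the top strand at positions 54–60, 105–111.
The reverse primer's reverse complement is CTGGAGCA, matching at positions 127–134.
Each forward site pairs with the reverse site to give a product ending at position 134: sizes 81, 30 bp.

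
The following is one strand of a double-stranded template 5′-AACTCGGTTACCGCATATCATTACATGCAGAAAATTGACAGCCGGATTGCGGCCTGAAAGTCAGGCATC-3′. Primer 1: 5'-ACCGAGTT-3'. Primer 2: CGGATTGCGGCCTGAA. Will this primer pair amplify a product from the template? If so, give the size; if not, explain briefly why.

Primer 1 (ACCGAGTT) has reverse complement AACTCGGT, which matches the top strand at positions 1–8; primer 1 anneals to the top strand there with its 3' end pointing upstream toward position 1.
Primer 2 (CGGATTGCGGCCTGAA) matches the top strand directly at positions 43–58; it anneals to the bottom strand with its 3' end pointing downstream toward position 58.
The 3' ends diverge (primer 1 extends toward position 1, primer 2 toward position 69), so the primers never converge on a shared product.

No product — the primers' 3' ends point away from each other.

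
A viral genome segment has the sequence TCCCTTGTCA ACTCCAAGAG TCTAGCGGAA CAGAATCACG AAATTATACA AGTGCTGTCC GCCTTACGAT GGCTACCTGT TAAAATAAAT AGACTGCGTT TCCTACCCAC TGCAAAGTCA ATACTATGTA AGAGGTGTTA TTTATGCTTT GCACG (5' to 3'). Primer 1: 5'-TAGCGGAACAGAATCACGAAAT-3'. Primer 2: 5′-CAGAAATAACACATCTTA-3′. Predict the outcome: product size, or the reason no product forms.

Primer 2 (CAGAAATAACACATCTTA) does not match the top strand, and its reverse complement TAAGATGTGTTATTTCTG does not match either.
With no annealing site for primer 2, no amplification occurs.

No product — primer 2 has no binding site in the template.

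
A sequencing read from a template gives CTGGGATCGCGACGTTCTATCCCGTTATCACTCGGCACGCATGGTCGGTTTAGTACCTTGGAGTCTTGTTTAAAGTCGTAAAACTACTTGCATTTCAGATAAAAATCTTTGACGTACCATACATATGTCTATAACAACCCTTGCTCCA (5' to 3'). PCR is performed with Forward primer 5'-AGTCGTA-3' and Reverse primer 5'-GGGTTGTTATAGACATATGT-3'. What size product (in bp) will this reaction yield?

67 bp

Scanning the template, AGTCGTA occurs at positions 74–80; this primer anneals to the bottom strand there with its 3' end pointing downstream.
Reverse complement of the reverse primer: ACATATGTCTATAACAACCC. This occurs on the top strand at positions 121–140.
Product length = (reverse-primer end) − (forward-primer start) + 1 = 140 − 74 + 1 = 67 bp.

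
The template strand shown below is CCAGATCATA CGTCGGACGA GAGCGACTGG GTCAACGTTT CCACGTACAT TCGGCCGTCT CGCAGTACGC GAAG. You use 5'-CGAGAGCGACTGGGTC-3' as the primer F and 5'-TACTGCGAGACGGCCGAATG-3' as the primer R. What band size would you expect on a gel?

The forward primer matches the template at positions 18–33.
Taking the reverse complement of TACTGCGAGACGGCCGAATG gives CATTCGGCCGTCTCGCAGTA, found at positions 48–67 on the template; the primer anneals here to the top strand with its 3' end pointing upstream.
The product runs from position 18 to position 67, so its length is 67 − 18 + 1 = 50 bp.

50 bp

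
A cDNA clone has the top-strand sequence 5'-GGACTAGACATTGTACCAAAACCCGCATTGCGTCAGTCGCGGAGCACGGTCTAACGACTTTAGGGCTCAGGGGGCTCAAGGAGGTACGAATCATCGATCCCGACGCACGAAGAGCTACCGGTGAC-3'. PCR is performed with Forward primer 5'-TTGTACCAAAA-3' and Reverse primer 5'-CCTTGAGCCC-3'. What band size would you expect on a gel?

71 bp

Forward primer TTGTACCAAAA is found on the top strand at positions 11–21.
Taking the reverse complement of CCTTGAGCCC gives GGGCTCAAGG, found at positions 72–81 on the template; the primer anneals here to the top strand with its 3' end pointing upstream.
The product runs from position 11 to position 81, so its length is 81 − 11 + 1 = 71 bp.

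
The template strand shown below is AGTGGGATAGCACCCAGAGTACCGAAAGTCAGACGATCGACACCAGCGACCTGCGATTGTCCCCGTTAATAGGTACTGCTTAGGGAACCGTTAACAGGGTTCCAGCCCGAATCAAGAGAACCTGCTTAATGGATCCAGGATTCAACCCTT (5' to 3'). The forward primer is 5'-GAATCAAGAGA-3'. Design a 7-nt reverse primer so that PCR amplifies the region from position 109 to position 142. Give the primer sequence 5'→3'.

5'-AATCCTG-3'

The product's 3' end on the top strand is position 142.
The reverse primer anneals to the top strand over positions 136–142, i.e. to CAGGATT.
Its sequence written 5'→3' is the reverse complement: AATCCTG.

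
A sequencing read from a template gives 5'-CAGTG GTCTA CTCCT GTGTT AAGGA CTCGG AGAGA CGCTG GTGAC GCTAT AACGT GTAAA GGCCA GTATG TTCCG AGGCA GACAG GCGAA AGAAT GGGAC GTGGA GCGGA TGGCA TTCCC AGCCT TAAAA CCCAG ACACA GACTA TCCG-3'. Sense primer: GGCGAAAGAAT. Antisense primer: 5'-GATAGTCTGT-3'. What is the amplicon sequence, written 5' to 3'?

The forward primer matches the template at positions 85–95.
The reverse primer's reverse complement is ACAGACTATC, which matches the template at positions 138–147.
The product is the template from position 85 through 147 (63 bp).

5'-GGCGAAAGAATGGGACGTGGAGCGGATGGCATTCCCAGCCTTAAAACCCAGACACAGACTATC-3'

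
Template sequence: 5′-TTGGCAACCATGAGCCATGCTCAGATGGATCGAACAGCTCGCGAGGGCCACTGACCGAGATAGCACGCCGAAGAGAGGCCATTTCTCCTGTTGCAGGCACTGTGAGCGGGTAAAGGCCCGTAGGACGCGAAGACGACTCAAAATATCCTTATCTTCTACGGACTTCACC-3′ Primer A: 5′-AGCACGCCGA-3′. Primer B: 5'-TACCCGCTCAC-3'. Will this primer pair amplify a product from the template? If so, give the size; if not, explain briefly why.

Primer A (AGCACGCCGA) matches the top strand at positions 62–71; it acts as a forward primer.
Primer B's reverse complement is GTGAGCGGGTA, matching the top strand at positions 102–112; it acts as a reverse primer.
The 3' ends face each other across positions 62–112, giving a 51 bp product.

Yes — a 51 bp product.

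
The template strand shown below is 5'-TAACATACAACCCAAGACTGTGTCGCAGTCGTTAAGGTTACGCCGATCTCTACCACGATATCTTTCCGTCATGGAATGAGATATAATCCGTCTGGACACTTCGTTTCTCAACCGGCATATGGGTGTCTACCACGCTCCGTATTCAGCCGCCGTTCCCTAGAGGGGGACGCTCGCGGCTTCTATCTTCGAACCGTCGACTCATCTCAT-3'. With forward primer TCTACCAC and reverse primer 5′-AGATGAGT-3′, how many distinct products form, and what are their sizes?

The forward primer TCTACCAC matches the top strand at positions 49–56, 126–133.
The reverse primer's reverse complement is ACTCATCT, matching at positions 197–204.
Each forward site pairs with the reverse site to give a product ending at position 204: sizes 156, 79 bp.

Two products: 156 bp, 79 bp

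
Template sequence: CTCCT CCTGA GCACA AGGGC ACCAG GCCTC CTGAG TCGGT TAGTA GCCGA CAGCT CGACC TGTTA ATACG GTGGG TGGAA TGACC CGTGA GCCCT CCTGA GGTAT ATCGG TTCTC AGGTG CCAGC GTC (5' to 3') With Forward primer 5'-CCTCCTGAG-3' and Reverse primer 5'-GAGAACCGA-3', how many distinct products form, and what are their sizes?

The forward primer CCTCCTGAG matches the top strand at positions 3–11, 27–35, 93–101.
The reverse primer's reverse complement is TCGGTTCTC, matching at positions 107–115.
Each forward site pairs with the reverse site to give a product ending at position 115: sizes 113, 89, 23 bp.

Three products: 113 bp, 89 bp, 23 bp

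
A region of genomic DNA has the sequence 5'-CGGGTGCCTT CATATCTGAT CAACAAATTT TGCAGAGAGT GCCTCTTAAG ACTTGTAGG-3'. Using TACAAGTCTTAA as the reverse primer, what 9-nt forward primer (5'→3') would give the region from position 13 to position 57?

The reverse primer's reverse complement TTAAGACTTGTA matches the template at positions 46–57; the product starts at position 13.
The forward primer is identical to the top strand over positions 13–21: TATCTGATC.

5'-TATCTGATC-3'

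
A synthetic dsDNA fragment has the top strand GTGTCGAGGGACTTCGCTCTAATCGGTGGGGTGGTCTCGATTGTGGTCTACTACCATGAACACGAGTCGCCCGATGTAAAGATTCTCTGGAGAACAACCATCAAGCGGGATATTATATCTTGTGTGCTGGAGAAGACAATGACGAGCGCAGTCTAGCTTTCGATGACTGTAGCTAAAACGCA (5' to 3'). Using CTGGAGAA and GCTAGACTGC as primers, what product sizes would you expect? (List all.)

71 bp, 31 bp

The forward primer CTGGAGAA matches the top strand at positions 87–94, 127–134.
The reverse primer's reverse complement is GCAGTCTAGC, matching at positions 148–157.
Each forward site pairs with the reverse site to give a product ending at position 157: sizes 71, 31 bp.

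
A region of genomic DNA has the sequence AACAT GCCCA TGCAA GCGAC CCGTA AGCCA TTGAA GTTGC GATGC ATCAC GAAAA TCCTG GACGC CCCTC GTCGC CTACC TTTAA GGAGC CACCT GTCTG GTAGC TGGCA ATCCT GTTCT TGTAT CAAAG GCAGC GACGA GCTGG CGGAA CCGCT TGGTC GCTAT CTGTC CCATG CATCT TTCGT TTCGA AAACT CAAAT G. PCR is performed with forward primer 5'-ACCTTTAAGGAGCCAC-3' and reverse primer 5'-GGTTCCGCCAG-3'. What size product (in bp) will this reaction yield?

75 bp

The forward primer matches the template at positions 78–93.
Reverse complement of the reverse primer: CTGGCGGAACC. This occurs on the top strand at positions 142–152.
Amplicon spans positions 78–152: 75 bp.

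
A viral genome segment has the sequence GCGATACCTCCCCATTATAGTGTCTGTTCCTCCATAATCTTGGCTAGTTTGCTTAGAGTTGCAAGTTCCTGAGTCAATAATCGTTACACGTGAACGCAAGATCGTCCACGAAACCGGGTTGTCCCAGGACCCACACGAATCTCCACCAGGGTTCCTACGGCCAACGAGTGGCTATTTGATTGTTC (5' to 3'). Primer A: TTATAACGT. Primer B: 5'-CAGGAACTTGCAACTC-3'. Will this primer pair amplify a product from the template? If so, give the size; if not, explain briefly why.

No product — primer A has no binding site in the template.

Primer A (TTATAACGT) does not match the top strand, and its reverse complement ACGTTATAA does not match either.
With no annealing site for primer A, no amplification occurs.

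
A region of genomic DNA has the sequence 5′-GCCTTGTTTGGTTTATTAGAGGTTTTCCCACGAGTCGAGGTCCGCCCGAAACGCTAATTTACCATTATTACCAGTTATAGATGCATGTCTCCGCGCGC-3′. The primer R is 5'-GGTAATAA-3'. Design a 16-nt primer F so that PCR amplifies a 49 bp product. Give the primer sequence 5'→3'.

5'-TTTCCCACGAGTCGAG-3'

The reverse primer's reverse complement TTATTACC matches the template at positions 65–72, so the product ends at position 72.
A 49 bp product then starts at position 72 − 49 + 1 = 24.
The forward primer is identical to the top strand there: TTTCCCACGAGTCGAG.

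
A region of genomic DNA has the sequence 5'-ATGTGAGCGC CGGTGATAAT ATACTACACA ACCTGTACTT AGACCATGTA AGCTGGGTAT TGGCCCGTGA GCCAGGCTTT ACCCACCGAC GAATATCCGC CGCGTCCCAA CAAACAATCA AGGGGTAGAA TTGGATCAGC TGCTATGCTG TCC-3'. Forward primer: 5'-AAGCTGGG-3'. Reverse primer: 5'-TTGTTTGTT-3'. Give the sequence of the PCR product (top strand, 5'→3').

The forward primer matches the template at positions 50–57.
Taking the reverse complement of TTGTTTGTT gives AACAAACAA, found at positions 109–117 on the template; the primer anneals here to the top strand with its 3' end pointing upstream.
The product is the template from position 50 through 117 (68 bp).

5'-AAGCTGGGTATTGGCCCGTGAGCCAGGCTTTACCCACCGACGAATATCCGCCGCGTCCCAACAAACAA-3'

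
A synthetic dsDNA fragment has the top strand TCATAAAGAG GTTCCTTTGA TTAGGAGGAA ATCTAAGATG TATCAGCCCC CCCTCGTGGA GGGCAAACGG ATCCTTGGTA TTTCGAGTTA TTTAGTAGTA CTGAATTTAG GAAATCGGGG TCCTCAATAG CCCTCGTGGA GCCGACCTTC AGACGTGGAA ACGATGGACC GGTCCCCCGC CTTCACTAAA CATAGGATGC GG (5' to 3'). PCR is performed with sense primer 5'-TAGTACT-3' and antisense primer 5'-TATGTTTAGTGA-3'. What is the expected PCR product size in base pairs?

Scanning the template, TAGTACT occurs at positions 96–102; this primer anneals to the bottom strand there with its 3' end pointing downstream.
Reverse complement of the reverse primer: TCACTAAACATA. This occurs on the top strand at positions 183–194.
Product length = (reverse-primer end) − (forward-primer start) + 1 = 194 − 96 + 1 = 99 bp.

99 bp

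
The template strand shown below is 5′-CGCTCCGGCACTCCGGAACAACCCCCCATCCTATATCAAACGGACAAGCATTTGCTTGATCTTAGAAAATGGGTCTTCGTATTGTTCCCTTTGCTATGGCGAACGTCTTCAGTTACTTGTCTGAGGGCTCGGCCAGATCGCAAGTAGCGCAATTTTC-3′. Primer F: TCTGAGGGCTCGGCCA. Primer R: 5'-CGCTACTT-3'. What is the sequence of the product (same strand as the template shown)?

5'-TCTGAGGGCTCGGCCAGATCGCAAGTAGCG-3'

The forward primer matches the template at positions 120–135.
Taking the reverse complement of CGCTACTT gives AAGTAGCG, found at positions 142–149 on the template; the primer anneals here to the top strand with its 3' end pointing upstream.
The product is the template from position 120 through 149 (30 bp).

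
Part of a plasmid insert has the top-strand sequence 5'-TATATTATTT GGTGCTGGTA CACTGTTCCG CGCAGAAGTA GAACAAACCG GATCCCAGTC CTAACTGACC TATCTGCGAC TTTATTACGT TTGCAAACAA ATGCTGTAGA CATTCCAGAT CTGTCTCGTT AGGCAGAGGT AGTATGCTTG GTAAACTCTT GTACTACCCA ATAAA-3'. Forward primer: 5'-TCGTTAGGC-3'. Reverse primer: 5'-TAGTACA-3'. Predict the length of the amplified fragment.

41 bp

Scanning the template, TCGTTAGGC occurs at positions 126–134; this primer anneals to the bottom strand there with its 3' end pointing downstream.
Taking the reverse complement of TAGTACA gives TGTACTA, found at positions 160–166 on the template; the primer anneals here to the top strand with its 3' end pointing upstream.
Amplicon spans positions 126–166: 41 bp.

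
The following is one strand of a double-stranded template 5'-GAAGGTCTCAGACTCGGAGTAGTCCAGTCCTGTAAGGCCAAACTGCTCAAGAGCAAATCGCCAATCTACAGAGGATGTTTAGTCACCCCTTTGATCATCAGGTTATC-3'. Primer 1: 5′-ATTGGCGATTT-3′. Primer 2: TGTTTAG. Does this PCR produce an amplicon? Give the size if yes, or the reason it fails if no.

No product — the primers' 3' ends point away from each other.

Primer 1 (ATTGGCGATTT) has reverse complement AAATCGCCAAT, which matches the top strand at positions 55–65; primer 1 anneals to the top strand there with its 3' end pointing upstream toward position 55.
Primer 2 (TGTTTAG) matches the top strand directly at positions 76–82; it anneals to the bottom strand with its 3' end pointing downstream toward position 82.
The 3' ends diverge (primer 1 extends toward position 1, primer 2 toward position 107), so the primers never converge on a shared product.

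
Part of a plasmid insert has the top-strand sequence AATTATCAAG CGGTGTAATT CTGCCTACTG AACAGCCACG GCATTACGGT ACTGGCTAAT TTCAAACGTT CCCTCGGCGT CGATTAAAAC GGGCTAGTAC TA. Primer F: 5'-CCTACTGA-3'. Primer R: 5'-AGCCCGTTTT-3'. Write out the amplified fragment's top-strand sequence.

5'-CCTACTGAACAGCCACGGCATTACGGTACTGGCTAATTTCAAACGTTCCCTCGGCGTCGATTAAAACGGGCT-3'

The forward primer matches the template at positions 24–31.
Reverse complement of the reverse primer: AAAACGGGCT. This occurs on the top strand at positions 86–95.
The product is the template from position 24 through 95 (72 bp).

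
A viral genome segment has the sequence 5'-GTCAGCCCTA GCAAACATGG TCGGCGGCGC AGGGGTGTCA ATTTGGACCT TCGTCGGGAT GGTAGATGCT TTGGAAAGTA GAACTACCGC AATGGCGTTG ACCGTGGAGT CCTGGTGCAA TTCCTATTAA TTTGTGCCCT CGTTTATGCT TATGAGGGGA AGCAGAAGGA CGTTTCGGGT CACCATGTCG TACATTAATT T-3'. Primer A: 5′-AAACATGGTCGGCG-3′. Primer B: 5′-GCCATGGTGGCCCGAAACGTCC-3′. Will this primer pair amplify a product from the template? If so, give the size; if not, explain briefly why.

No product — primer B has no binding site in the template.

Primer B (GCCATGGTGGCCCGAAACGTCC) does not match the top strand, and its reverse complement GGACGTTTCGGGCCACCATGGC does not match either.
With no annealing site for primer B, no amplification occurs.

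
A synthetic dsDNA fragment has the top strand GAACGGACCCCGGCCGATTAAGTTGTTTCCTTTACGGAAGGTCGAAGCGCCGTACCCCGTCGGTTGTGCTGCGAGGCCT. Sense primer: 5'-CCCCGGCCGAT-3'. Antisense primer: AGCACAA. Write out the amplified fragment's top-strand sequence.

5'-CCCCGGCCGATTAAGTTGTTTCCTTTACGGAAGGTCGAAGCGCCGTACCCCGTCGGTTGTGCT-3'

The forward primer matches the template at positions 8–18.
Reverse complement of the reverse primer: TTGTGCT. This occurs on the top strand at positions 64–70.
The product is the template from position 8 through 70 (63 bp).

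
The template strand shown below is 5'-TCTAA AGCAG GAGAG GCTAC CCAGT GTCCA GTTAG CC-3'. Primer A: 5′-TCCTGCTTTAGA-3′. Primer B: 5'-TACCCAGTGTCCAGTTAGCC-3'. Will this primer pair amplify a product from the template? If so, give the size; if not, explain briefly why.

No product — the primers' 3' ends point away from each other.

Primer A (TCCTGCTTTAGA) has reverse complement TCTAAAGCAGGA, which matches the top strand at positions 1–12; primer A anneals to the top strand there with its 3' end pointing upstream toward position 1.
Primer B (TACCCAGTGTCCAGTTAGCC) matches the top strand directly at positions 18–37; it anneals to the bottom strand with its 3' end pointing downstream toward position 37.
The 3' ends diverge (primer A extends toward position 1, primer B toward position 37), so the primers never converge on a shared product.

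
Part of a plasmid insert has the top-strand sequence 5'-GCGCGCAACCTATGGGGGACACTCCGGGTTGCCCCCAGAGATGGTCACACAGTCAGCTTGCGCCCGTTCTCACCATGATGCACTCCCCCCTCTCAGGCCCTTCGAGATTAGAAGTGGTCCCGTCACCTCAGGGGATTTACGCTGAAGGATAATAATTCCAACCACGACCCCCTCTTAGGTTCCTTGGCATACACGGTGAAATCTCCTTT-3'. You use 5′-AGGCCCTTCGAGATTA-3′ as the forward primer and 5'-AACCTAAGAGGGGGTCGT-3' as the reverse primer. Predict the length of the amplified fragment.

87 bp

The forward primer matches the template at positions 95–110.
The reverse primer's reverse complement is ACGACCCCCTCTTAGGTT, which matches the template at positions 164–181.
Amplicon spans positions 95–181: 87 bp.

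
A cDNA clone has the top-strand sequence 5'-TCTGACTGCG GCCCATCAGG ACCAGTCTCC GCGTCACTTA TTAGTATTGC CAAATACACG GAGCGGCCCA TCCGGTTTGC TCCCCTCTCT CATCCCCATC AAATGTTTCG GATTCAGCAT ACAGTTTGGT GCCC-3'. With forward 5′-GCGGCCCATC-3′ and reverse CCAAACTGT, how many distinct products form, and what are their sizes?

Two products: 122 bp, 67 bp

The forward primer GCGGCCCATC matches the top strand at positions 8–17, 63–72.
The reverse primer's reverse complement is ACAGTTTGG, matching at positions 121–129.
Each forward site pairs with the reverse site to give a product ending at position 129: sizes 122, 67 bp.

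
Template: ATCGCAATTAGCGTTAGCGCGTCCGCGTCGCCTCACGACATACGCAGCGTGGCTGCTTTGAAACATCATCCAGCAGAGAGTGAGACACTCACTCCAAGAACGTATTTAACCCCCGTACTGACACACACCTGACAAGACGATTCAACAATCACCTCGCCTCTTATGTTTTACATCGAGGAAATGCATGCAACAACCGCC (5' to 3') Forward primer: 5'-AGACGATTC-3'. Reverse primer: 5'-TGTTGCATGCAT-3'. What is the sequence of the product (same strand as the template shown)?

5'-AGACGATTCAACAATCACCTCGCCTCTTATGTTTTACATCGAGGAAATGCATGCAACA-3'

Scanning the template, AGACGATTC occurs at positions 135–143; this primer anneals to the bottom strand there with its 3' end pointing downstream.
The reverse primer's reverse complement is ATGCATGCAACA, which matches the template at positions 181–192.
The product is the template from position 135 through 192 (58 bp).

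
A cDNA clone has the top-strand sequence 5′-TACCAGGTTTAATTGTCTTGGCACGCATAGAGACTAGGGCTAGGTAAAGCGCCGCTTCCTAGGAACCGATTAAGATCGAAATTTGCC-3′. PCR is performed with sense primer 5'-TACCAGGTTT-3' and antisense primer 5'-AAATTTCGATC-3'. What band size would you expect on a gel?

The forward primer matches the template at positions 1–10.
Reverse complement of the reverse primer: GATCGAAATTT. This occurs on the top strand at positions 74–84.
Product length = (reverse-primer end) − (forward-primer start) + 1 = 84 − 1 + 1 = 84 bp.

84 bp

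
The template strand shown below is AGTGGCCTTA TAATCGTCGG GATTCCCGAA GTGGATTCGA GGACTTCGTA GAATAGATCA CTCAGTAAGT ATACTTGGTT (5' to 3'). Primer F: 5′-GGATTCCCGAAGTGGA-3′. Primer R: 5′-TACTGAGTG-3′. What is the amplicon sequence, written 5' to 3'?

5'-GGATTCCCGAAGTGGATTCGAGGACTTCGTAGAATAGATCACTCAGTA-3'

The forward primer matches the template at positions 20–35.
Reverse complement of the reverse primer: CACTCAGTA. This occurs on the top strand at positions 59–67.
The product is the template from position 20 through 67 (48 bp).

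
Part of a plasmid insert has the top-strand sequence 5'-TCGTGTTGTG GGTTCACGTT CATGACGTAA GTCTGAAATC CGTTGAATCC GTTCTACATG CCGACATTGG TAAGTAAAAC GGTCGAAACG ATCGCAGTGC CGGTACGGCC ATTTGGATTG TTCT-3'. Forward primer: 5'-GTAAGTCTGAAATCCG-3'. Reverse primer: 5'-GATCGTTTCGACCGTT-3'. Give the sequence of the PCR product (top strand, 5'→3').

The forward primer matches the template at positions 27–42.
The reverse primer's reverse complement is AACGGTCGAAACGATC, which matches the template at positions 78–93.
The product is the template from position 27 through 93 (67 bp).

5'-GTAAGTCTGAAATCCGTTGAATCCGTTCTACATGCCGACATTGGTAAGTAAAACGGTCGAAACGATC-3'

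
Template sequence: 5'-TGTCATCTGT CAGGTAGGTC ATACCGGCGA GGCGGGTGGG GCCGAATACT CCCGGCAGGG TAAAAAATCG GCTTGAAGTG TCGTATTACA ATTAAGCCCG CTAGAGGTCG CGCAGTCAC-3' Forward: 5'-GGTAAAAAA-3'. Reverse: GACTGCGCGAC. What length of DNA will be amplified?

Forward primer GGTAAAAAA is found on the top strand at positions 59–67.
Reverse complement of the reverse primer: GTCGCGCAGTC. This occurs on the top strand at positions 107–117.
The product runs from position 59 to position 117, so its length is 117 − 59 + 1 = 59 bp.

59 bp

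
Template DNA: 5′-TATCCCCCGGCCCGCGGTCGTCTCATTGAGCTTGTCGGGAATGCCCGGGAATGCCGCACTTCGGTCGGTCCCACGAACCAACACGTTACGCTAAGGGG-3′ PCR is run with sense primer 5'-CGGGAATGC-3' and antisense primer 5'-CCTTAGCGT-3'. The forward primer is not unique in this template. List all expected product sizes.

61 bp, 51 bp

The forward primer CGGGAATGC matches the top strand at positions 36–44, 46–54.
The reverse primer's reverse complement is ACGCTAAGG, matching at positions 88–96.
Each forward site pairs with the reverse site to give a product ending at position 96: sizes 61, 51 bp.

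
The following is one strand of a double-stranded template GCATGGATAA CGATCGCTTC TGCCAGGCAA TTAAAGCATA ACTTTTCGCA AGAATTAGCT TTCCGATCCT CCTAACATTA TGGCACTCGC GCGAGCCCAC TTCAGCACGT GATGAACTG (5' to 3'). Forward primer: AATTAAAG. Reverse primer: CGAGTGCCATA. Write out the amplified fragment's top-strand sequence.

The forward primer matches the template at positions 29–36.
Taking the reverse complement of CGAGTGCCATA gives TATGGCACTCG, found at positions 79–89 on the template; the primer anneals here to the top strand with its 3' end pointing upstream.
The product is the template from position 29 through 89 (61 bp).

5'-AATTAAAGCATAACTTTTCGCAAGAATTAGCTTTCCGATCCTCCTAACATTATGGCACTCG-3'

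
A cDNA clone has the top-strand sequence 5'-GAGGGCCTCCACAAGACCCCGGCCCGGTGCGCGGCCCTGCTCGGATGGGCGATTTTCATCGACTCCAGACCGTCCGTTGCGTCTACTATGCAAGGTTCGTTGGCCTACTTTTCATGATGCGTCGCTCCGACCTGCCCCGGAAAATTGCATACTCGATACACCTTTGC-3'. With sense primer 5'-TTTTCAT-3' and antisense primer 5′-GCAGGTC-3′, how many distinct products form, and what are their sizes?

Two products: 83 bp, 27 bp

The forward primer TTTTCAT matches the top strand at positions 53–59, 109–115.
The reverse primer's reverse complement is GACCTGC, matching at positions 129–135.
Each forward site pairs with the reverse site to give a product ending at position 135: sizes 83, 27 bp.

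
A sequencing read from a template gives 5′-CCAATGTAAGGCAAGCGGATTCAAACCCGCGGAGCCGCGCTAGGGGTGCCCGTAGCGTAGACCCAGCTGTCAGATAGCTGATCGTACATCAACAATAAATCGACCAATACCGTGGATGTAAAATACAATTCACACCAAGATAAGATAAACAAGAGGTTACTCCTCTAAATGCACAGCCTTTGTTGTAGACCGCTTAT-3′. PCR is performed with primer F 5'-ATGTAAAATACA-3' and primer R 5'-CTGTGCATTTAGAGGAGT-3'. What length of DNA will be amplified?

Scanning the template, ATGTAAAATACA occurs at positions 116–127; this primer anneals to the bottom strand there with its 3' end pointing downstream.
Reverse complement of the reverse primer: ACTCCTCTAAATGCACAG. This occurs on the top strand at positions 159–176.
Amplicon spans positions 116–176: 61 bp.

61 bp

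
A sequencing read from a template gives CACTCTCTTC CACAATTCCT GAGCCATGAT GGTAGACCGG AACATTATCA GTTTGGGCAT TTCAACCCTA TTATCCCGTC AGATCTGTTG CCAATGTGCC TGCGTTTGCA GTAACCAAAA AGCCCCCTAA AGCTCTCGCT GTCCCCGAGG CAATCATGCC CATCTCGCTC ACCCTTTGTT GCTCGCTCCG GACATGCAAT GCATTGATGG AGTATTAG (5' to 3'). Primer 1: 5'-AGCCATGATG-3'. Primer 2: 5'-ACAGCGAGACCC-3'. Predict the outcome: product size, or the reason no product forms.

Primer 2 (ACAGCGAGACCC) does not match the top strand, and its reverse complement GGGTCTCGCTGT does not match either.
With no annealing site for primer 2, no amplification occurs.

No product — primer 2 has no binding site in the template.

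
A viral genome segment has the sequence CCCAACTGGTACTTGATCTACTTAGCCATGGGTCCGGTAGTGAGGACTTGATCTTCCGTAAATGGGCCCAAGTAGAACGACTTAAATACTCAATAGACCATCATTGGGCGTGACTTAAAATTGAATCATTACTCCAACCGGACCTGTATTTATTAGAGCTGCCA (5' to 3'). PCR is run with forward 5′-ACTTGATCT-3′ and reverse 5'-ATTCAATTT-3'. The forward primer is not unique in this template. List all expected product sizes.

The forward primer ACTTGATCT matches the top strand at positions 11–19, 46–54.
The reverse primer's reverse complement is AAATTGAAT, matching at positions 118–126.
Each forward site pairs with the reverse site to give a product ending at position 126: sizes 116, 81 bp.

116 bp, 81 bp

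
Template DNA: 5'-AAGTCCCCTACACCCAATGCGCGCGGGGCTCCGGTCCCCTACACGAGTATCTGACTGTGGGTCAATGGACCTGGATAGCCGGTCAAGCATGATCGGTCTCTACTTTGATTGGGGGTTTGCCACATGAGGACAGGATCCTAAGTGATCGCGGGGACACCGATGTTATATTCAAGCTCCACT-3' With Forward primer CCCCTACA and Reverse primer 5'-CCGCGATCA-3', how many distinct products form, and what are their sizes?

Two products: 147 bp, 116 bp

The forward primer CCCCTACA matches the top strand at positions 5–12, 36–43.
The reverse primer's reverse complement is TGATCGCGG, matching at positions 143–151.
Each forward site pairs with the reverse site to give a product ending at position 151: sizes 147, 116 bp.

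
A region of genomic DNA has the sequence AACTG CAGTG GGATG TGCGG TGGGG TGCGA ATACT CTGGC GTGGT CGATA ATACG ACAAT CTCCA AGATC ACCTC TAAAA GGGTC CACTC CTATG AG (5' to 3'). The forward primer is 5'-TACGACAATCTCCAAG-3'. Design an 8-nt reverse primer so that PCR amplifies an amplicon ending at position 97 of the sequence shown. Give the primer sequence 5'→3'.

5'-CTCATAGG-3'

The forward primer binds at positions 52–67; the product's 3' end on the top strand is position 97.
The reverse primer anneals to the top strand over positions 90–97, i.e. to CCTATGAG.
Its sequence written 5'→3' is the reverse complement: CTCATAGG.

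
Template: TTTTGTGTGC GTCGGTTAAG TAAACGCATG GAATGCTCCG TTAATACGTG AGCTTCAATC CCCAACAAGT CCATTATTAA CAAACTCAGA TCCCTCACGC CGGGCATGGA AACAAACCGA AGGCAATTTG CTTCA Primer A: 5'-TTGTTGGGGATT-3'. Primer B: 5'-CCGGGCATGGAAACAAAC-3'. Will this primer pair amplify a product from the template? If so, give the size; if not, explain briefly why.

No product — the primers' 3' ends point away from each other.

Primer A (TTGTTGGGGATT) has reverse complement AATCCCCAACAA, which matches the top strand at positions 57–68; primer A anneals to the top strand there with its 3' end pointing upstream toward position 57.
Primer B (CCGGGCATGGAAACAAAC) matches the top strand directly at positions 100–117; it anneals to the bottom strand with its 3' end pointing downstream toward position 117.
The 3' ends diverge (primer A extends toward position 1, primer B toward position 135), so the primers never converge on a shared product.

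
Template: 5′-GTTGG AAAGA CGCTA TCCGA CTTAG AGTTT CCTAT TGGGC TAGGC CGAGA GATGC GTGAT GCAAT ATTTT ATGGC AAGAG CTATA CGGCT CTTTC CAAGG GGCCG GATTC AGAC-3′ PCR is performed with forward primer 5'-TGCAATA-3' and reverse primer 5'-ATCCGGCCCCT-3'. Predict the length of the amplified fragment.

Scanning the template, TGCAATA occurs at positions 60–66; this primer anneals to the bottom strand there with its 3' end pointing downstream.
Reverse complement of the reverse primer: AGGGGCCGGAT. This occurs on the top strand at positions 98–108.
Amplicon spans positions 60–108: 49 bp.

49 bp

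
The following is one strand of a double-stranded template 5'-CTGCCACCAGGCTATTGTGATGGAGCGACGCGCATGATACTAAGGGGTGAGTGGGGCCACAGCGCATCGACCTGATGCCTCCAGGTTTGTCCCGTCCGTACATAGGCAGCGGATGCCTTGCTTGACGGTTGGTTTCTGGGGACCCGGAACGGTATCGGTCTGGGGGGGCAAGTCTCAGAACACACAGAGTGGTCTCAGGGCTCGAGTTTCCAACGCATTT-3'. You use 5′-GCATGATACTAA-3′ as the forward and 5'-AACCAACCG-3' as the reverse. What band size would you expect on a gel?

103 bp

Scanning the template, GCATGATACTAA occurs at positions 32–43; this primer anneals to the bottom strand there with its 3' end pointing downstream.
The reverse primer's reverse complement is CGGTTGGTT, which matches the template at positions 126–134.
Amplicon spans positions 32–134: 103 bp.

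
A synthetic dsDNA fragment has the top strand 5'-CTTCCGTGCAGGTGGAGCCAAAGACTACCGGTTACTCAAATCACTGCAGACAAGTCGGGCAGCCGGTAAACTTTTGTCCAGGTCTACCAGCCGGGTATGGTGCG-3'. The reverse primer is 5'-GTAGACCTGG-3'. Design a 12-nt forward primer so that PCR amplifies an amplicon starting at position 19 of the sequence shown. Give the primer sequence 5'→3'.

The reverse primer's reverse complement CCAGGTCTAC matches the template at positions 78–87; the product starts at position 19.
The forward primer is identical to the top strand over positions 19–30: CAAAGACTACCG.

5'-CAAAGACTACCG-3'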